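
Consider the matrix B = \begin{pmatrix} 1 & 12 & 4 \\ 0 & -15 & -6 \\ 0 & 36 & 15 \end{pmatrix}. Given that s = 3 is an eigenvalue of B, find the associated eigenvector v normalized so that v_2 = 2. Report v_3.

B − 3I = [[-2, 12, 4], [0, -18, -6], [0, 36, 12]].
Solving (B − 3I)v = 0 gives the eigenspace spanned by (0, 2, -6).
With v_2 = 2, v = (0, 2, -6), so v_3 = -6.

-6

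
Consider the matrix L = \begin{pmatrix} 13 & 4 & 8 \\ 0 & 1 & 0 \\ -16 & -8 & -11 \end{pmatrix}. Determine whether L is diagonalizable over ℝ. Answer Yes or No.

Characteristic polynomial: p(t) = t^3 - 3t^2 - 13t + 15 = (t - 5)(t - 1)(t + 3).
All 3 eigenvalues are distinct, so L is diagonalizable.

Yes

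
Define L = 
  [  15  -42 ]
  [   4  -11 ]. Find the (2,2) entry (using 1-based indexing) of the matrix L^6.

Characteristic polynomial: r^2 - 4r + 3 = (r - 3)(r - 1), so the eigenvalues are 1, 3.
r=1: eigenvector (3, 1).
r=3: eigenvector (7, 2).
P = [[3, 7], [1, 2]], D = diag(1, 3), P⁻¹ = [[-2, 7], [1, -3]].
L⁶ = P·diag(1, 729)·P⁻¹ = [[5097, -15288], [1456, -4367]].
The requested entry is -4367.

-4367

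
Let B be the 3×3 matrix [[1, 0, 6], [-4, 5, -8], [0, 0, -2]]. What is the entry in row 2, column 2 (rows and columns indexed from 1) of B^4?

625

Characteristic polynomial: r^3 - 4r^2 - 7r + 10 = (r - 5)(r - 1)(r + 2), so the eigenvalues are -2, 1, 5.
r=-2: eigenvector (-2, 0, 1).
r=5: eigenvector (0, 1, 0).
r=1: eigenvector (1, 1, 0).
P = [[-2, 0, 1], [0, 1, 1], [1, 0, 0]], D = diag(-2, 5, 1), P⁻¹ = [[0, 0, 1], [-1, 1, -2], [1, 0, 2]].
B⁴ = P·diag(16, 625, 1)·P⁻¹ = [[1, 0, -30], [-624, 625, -1248], [0, 0, 16]].
The requested entry is 625.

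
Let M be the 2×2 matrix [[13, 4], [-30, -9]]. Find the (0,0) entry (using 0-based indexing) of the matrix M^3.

Characteristic polynomial: t^2 - 4t + 3 = (t - 3)(t - 1), so the eigenvalues are 1, 3.
t=1: eigenvector (1, -3).
t=3: eigenvector (2, -5).
P = [[1, 2], [-3, -5]], D = diag(1, 3), P⁻¹ = [[-5, -2], [3, 1]].
M³ = P·diag(1, 27)·P⁻¹ = [[157, 52], [-390, -129]].
The requested entry is 157.

157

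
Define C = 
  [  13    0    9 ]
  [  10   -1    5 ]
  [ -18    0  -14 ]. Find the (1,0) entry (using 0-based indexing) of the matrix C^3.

Characteristic polynomial: μ^3 + 2μ^2 - 19μ - 20 = (μ - 4)(μ + 1)(μ + 5), so the eigenvalues are -5, -1, 4.
μ=-5: eigenvector (1, 0, -2).
μ=4: eigenvector (1, 1, -1).
μ=-1: eigenvector (0, 1, 0).
P = [[1, 1, 0], [0, 1, 1], [-2, -1, 0]], D = diag(-5, 4, -1), P⁻¹ = [[-1, 0, -1], [2, 0, 1], [-2, 1, -1]].
C³ = P·diag(-125, 64, -1)·P⁻¹ = [[253, 0, 189], [130, -1, 65], [-378, 0, -314]].
The requested entry is 130.

130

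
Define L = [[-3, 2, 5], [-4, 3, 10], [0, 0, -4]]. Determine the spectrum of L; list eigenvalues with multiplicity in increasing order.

Characteristic polynomial: p(μ) = μ^3 + 4μ^2 - μ - 4 = (μ - 1)(μ + 1)(μ + 4).
Roots (with multiplicity): -4, -1, 1.

-4, -1, 1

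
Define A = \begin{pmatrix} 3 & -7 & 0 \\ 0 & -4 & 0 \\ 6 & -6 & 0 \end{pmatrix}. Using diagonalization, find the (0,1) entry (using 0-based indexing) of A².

Characteristic polynomial: s^3 + s^2 - 12s = s(s - 3)(s + 4), so the eigenvalues are -4, 0, 3.
s=3: eigenvector (1, 0, 2).
s=-4: eigenvector (1, 1, 0).
s=0: eigenvector (0, 0, 1).
P = [[1, 1, 0], [0, 1, 0], [2, 0, 1]], D = diag(3, -4, 0), P⁻¹ = [[1, -1, 0], [0, 1, 0], [-2, 2, 1]].
A² = P·diag(9, 16, 0)·P⁻¹ = [[9, 7, 0], [0, 16, 0], [18, -18, 0]].
The requested entry is 7.

7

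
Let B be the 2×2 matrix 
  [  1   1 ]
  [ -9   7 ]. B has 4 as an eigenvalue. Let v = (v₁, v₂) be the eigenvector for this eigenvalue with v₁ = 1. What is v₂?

B − 4I = [[-3, 1], [-9, 3]].
Solving (B − 4I)v = 0 gives the eigenspace spanned by (1, 3).
With v₁ = 1, v = (1, 3), so v₂ = 3.

3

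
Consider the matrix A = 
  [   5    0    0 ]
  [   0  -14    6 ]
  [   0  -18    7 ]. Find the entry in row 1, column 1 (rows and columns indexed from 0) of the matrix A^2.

Characteristic polynomial: λ^3 + 2λ^2 - 25λ - 50 = (λ - 5)(λ + 2)(λ + 5), so the eigenvalues are -5, -2, 5.
λ=-2: eigenvector (0, 1, 2).
λ=5: eigenvector (1, 0, 0).
λ=-5: eigenvector (0, -2, -3).
P = [[0, 1, 0], [1, 0, -2], [2, 0, -3]], D = diag(-2, 5, -5), P⁻¹ = [[0, -3, 2], [1, 0, 0], [0, -2, 1]].
A² = P·diag(4, 25, 25)·P⁻¹ = [[25, 0, 0], [0, 88, -42], [0, 126, -59]].
The requested entry is 88.

88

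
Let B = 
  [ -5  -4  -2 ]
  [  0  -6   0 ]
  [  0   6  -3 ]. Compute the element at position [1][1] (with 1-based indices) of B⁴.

625

Characteristic polynomial: λ^3 + 14λ^2 + 63λ + 90 = (λ + 3)(λ + 5)(λ + 6), so the eigenvalues are -6, -5, -3.
λ=-6: eigenvector (0, 1, -2).
λ=-3: eigenvector (1, 0, -1).
λ=-5: eigenvector (1, 0, 0).
P = [[0, 1, 1], [1, 0, 0], [-2, -1, 0]], D = diag(-6, -3, -5), P⁻¹ = [[0, 1, 0], [0, -2, -1], [1, 2, 1]].
B⁴ = P·diag(1296, 81, 625)·P⁻¹ = [[625, 1088, 544], [0, 1296, 0], [0, -2430, 81]].
The requested entry is 625.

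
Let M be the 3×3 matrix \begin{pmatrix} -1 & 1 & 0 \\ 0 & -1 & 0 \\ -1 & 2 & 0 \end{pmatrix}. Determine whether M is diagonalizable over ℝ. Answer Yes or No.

Characteristic polynomial: p(r) = r^3 + 2r^2 + r = r(r + 1)^2.
r = -1 has algebraic multiplicity 2; rank(M + 1I) = 2, so geometric multiplicity = 1.
Geometric multiplicity < algebraic multiplicity, so M is not diagonalizable.

No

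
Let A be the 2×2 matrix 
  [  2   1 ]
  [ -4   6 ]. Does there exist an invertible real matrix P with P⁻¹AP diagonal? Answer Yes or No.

Characteristic polynomial: p(μ) = μ^2 - 8μ + 16 = (μ - 4)^2.
μ = 4 has algebraic multiplicity 2; rank(A − 4I) = 1, so geometric multiplicity = 1.
Geometric multiplicity < algebraic multiplicity, so A is not diagonalizable.

No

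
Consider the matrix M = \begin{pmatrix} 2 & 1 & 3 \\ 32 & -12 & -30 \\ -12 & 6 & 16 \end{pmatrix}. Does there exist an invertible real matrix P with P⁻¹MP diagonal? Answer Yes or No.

Characteristic polynomial: p(r) = r^3 - 6r^2 + 32 = (r - 4)^2(r + 2).
r = 4 has algebraic multiplicity 2; rank(M − 4I) = 2, so geometric multiplicity = 1.
Geometric multiplicity < algebraic multiplicity, so M is not diagonalizable.

No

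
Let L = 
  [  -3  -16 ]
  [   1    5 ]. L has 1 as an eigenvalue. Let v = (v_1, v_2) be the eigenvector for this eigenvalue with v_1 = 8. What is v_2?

-2

L − 1I = [[-4, -16], [1, 4]].
Solving (L − 1I)v = 0 gives the eigenspace spanned by (8, -2).
With v_1 = 8, v = (8, -2), so v_2 = -2.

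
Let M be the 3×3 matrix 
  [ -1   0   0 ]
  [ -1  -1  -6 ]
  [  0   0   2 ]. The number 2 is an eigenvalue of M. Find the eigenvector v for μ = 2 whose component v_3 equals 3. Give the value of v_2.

M − 2I = [[-3, 0, 0], [-1, -3, -6], [0, 0, 0]].
Solving (M − 2I)v = 0 gives the eigenspace spanned by (0, -6, 3).
With v_3 = 3, v = (0, -6, 3), so v_2 = -6.

-6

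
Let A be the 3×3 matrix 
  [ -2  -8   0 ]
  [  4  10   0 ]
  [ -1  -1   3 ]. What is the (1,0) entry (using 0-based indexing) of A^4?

1280

Characteristic polynomial: λ^3 - 11λ^2 + 36λ - 36 = (λ - 6)(λ - 3)(λ - 2), so the eigenvalues are 2, 3, 6.
λ=6: eigenvector (-1, 1, 0).
λ=3: eigenvector (0, 0, 1).
λ=2: eigenvector (-2, 1, -1).
P = [[-1, 0, -2], [1, 0, 1], [0, 1, -1]], D = diag(6, 3, 2), P⁻¹ = [[1, 2, 0], [-1, -1, 1], [-1, -1, 0]].
A⁴ = P·diag(1296, 81, 16)·P⁻¹ = [[-1264, -2560, 0], [1280, 2576, 0], [-65, -65, 81]].
The requested entry is 1280.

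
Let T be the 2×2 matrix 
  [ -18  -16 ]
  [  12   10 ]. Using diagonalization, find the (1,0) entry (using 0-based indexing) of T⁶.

Characteristic polynomial: r^2 + 8r + 12 = (r + 2)(r + 6), so the eigenvalues are -6, -2.
r=-2: eigenvector (-1, 1).
r=-6: eigenvector (4, -3).
P = [[-1, 4], [1, -3]], D = diag(-2, -6), P⁻¹ = [[3, 4], [1, 1]].
T⁶ = P·diag(64, 46656)·P⁻¹ = [[186432, 186368], [-139776, -139712]].
The requested entry is -139776.

-139776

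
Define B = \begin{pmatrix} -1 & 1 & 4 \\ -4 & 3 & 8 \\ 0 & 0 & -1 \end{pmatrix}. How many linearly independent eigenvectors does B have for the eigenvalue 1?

1

B − 1I = [[-2, 1, 4], [-4, 2, 8], [0, 0, -2]].
This matrix has rank 2, so its null space has dimension 3 − 2 = 1.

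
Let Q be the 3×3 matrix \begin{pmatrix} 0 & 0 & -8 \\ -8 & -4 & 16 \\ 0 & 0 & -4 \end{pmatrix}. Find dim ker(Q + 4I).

2

Q + 4I = [[4, 0, -8], [-8, 0, 16], [0, 0, 0]].
This matrix has rank 1, so its null space has dimension 3 − 1 = 2.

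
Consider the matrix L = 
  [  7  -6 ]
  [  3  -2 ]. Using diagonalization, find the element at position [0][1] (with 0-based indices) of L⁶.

Characteristic polynomial: s^2 - 5s + 4 = (s - 4)(s - 1), so the eigenvalues are 1, 4.
s=1: eigenvector (-1, -1).
s=4: eigenvector (2, 1).
P = [[-1, 2], [-1, 1]], D = diag(1, 4), P⁻¹ = [[1, -2], [1, -1]].
L⁶ = P·diag(1, 4096)·P⁻¹ = [[8191, -8190], [4095, -4094]].
The requested entry is -8190.

-8190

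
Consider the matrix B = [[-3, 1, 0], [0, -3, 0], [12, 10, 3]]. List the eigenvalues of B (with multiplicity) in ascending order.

Characteristic polynomial: p(λ) = λ^3 + 3λ^2 - 9λ - 27 = (λ - 3)(λ + 3)^2.
Roots (with multiplicity): -3, -3, 3.

-3, -3, 3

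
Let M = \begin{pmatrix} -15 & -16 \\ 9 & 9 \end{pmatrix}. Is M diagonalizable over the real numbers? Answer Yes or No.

No

Characteristic polynomial: p(λ) = λ^2 + 6λ + 9 = (λ + 3)^2.
λ = -3 has algebraic multiplicity 2; rank(M + 3I) = 1, so geometric multiplicity = 1.
Geometric multiplicity < algebraic multiplicity, so M is not diagonalizable.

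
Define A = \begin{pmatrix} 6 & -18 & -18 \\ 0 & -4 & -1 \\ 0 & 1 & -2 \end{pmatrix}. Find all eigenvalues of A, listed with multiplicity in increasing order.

Characteristic polynomial: p(μ) = μ^3 - 27μ - 54 = (μ - 6)(μ + 3)^2.
Roots (with multiplicity): -3, -3, 6.

-3, -3, 6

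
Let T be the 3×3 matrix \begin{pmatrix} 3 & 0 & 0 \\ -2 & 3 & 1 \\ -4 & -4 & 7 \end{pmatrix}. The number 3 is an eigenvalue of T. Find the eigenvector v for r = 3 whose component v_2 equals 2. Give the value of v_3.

T − 3I = [[0, 0, 0], [-2, 0, 1], [-4, -4, 4]].
Solving (T − 3I)v = 0 gives the eigenspace spanned by (2, 2, 4).
With v_2 = 2, v = (2, 2, 4), so v_3 = 4.

4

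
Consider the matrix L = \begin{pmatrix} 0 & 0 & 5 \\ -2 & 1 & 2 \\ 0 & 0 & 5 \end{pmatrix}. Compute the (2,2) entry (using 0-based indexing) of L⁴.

625

Characteristic polynomial: t^3 - 6t^2 + 5t = t(t - 5)(t - 1), so the eigenvalues are 0, 1, 5.
t=1: eigenvector (0, 1, 0).
t=0: eigenvector (1, 2, 0).
t=5: eigenvector (1, 0, 1).
P = [[0, 1, 1], [1, 2, 0], [0, 0, 1]], D = diag(1, 0, 5), P⁻¹ = [[-2, 1, 2], [1, 0, -1], [0, 0, 1]].
L⁴ = P·diag(1, 0, 625)·P⁻¹ = [[0, 0, 625], [-2, 1, 2], [0, 0, 625]].
The requested entry is 625.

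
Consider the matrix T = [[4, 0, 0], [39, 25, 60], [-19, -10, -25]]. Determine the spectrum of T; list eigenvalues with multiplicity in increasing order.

Characteristic polynomial: p(r) = r^3 - 4r^2 - 25r + 100 = (r - 5)(r - 4)(r + 5).
Roots (with multiplicity): -5, 4, 5.

-5, 4, 5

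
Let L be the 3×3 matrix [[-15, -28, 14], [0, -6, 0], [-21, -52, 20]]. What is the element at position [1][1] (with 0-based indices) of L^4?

Characteristic polynomial: μ^3 + μ^2 - 36μ - 36 = (μ - 6)(μ + 1)(μ + 6), so the eigenvalues are -6, -1, 6.
μ=-6: eigenvector (0, 1, 2).
μ=-1: eigenvector (1, 0, 1).
μ=6: eigenvector (2, 0, 3).
P = [[0, 1, 2], [1, 0, 0], [2, 1, 3]], D = diag(-6, -1, 6), P⁻¹ = [[0, 1, 0], [3, 4, -2], [-1, -2, 1]].
L⁴ = P·diag(1296, 1, 1296)·P⁻¹ = [[-2589, -5180, 2590], [0, 1296, 0], [-3885, -5180, 3886]].
The requested entry is 1296.

1296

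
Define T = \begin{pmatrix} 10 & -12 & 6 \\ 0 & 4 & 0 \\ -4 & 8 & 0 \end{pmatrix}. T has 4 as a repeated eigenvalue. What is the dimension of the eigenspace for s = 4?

2

T − 4I = [[6, -12, 6], [0, 0, 0], [-4, 8, -4]].
This matrix has rank 1, so its null space has dimension 3 − 1 = 2.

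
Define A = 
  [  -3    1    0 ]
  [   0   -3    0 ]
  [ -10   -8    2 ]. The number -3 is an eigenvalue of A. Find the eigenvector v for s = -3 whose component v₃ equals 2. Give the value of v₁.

A + 3I = [[0, 1, 0], [0, 0, 0], [-10, -8, 5]].
Solving (A + 3I)v = 0 gives the eigenspace spanned by (1, 0, 2).
With v₃ = 2, v = (1, 0, 2), so v₁ = 1.

1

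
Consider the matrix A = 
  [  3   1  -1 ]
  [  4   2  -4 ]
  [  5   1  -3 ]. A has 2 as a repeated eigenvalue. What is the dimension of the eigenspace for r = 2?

1

A − 2I = [[1, 1, -1], [4, 0, -4], [5, 1, -5]].
This matrix has rank 2, so its null space has dimension 3 − 2 = 1.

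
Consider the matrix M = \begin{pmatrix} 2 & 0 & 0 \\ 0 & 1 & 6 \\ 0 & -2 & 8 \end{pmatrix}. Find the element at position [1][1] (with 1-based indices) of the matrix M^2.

Characteristic polynomial: λ^3 - 11λ^2 + 38λ - 40 = (λ - 5)(λ - 4)(λ - 2), so the eigenvalues are 2, 4, 5.
λ=2: eigenvector (1, 0, 0).
λ=5: eigenvector (0, -3, -2).
λ=4: eigenvector (0, 2, 1).
P = [[1, 0, 0], [0, -3, 2], [0, -2, 1]], D = diag(2, 5, 4), P⁻¹ = [[1, 0, 0], [0, 1, -2], [0, 2, -3]].
M² = P·diag(4, 25, 16)·P⁻¹ = [[4, 0, 0], [0, -11, 54], [0, -18, 52]].
The requested entry is 4.

4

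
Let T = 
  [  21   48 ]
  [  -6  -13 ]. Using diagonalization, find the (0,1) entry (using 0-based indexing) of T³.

Characteristic polynomial: r^2 - 8r + 15 = (r - 5)(r - 3), so the eigenvalues are 3, 5.
r=5: eigenvector (-3, 1).
r=3: eigenvector (-8, 3).
P = [[-3, -8], [1, 3]], D = diag(5, 3), P⁻¹ = [[-3, -8], [1, 3]].
T³ = P·diag(125, 27)·P⁻¹ = [[909, 2352], [-294, -757]].
The requested entry is 2352.

2352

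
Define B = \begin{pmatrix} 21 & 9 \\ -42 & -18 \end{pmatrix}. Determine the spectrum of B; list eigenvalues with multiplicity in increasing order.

Characteristic polynomial: p(λ) = λ^2 - 3λ = λ(λ - 3).
Roots (with multiplicity): 0, 3.

0, 3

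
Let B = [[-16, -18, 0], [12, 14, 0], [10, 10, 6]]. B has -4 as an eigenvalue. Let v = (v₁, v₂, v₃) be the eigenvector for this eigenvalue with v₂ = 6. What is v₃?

B + 4I = [[-12, -18, 0], [12, 18, 0], [10, 10, 10]].
Solving (B + 4I)v = 0 gives the eigenspace spanned by (-9, 6, 3).
With v₂ = 6, v = (-9, 6, 3), so v₃ = 3.

3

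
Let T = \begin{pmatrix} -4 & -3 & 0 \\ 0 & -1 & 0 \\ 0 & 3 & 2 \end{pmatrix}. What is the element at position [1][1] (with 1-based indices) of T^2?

Characteristic polynomial: λ^3 + 3λ^2 - 6λ - 8 = (λ - 2)(λ + 1)(λ + 4), so the eigenvalues are -4, -1, 2.
λ=-4: eigenvector (1, 0, 0).
λ=-1: eigenvector (-1, 1, -1).
λ=2: eigenvector (0, 0, 1).
P = [[1, -1, 0], [0, 1, 0], [0, -1, 1]], D = diag(-4, -1, 2), P⁻¹ = [[1, 1, 0], [0, 1, 0], [0, 1, 1]].
T² = P·diag(16, 1, 4)·P⁻¹ = [[16, 15, 0], [0, 1, 0], [0, 3, 4]].
The requested entry is 16.

16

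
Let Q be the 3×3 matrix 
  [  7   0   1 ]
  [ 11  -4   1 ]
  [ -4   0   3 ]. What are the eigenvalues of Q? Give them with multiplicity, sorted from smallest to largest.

-4, 5, 5

Characteristic polynomial: p(t) = t^3 - 6t^2 - 15t + 100 = (t - 5)^2(t + 4).
Roots (with multiplicity): -4, 5, 5.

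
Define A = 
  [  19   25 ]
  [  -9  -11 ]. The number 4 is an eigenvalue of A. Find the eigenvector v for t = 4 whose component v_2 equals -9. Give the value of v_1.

15

A − 4I = [[15, 25], [-9, -15]].
Solving (A − 4I)v = 0 gives the eigenspace spanned by (15, -9).
With v_2 = -9, v = (15, -9), so v_1 = 15.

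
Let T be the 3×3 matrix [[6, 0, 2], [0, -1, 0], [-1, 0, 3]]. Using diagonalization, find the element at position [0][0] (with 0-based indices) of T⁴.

Characteristic polynomial: s^3 - 8s^2 + 11s + 20 = (s - 5)(s - 4)(s + 1), so the eigenvalues are -1, 4, 5.
s=5: eigenvector (2, 0, -1).
s=-1: eigenvector (0, 1, 0).
s=4: eigenvector (-1, 0, 1).
P = [[2, 0, -1], [0, 1, 0], [-1, 0, 1]], D = diag(5, -1, 4), P⁻¹ = [[1, 0, 1], [0, 1, 0], [1, 0, 2]].
T⁴ = P·diag(625, 1, 256)·P⁻¹ = [[994, 0, 738], [0, 1, 0], [-369, 0, -113]].
The requested entry is 994.

994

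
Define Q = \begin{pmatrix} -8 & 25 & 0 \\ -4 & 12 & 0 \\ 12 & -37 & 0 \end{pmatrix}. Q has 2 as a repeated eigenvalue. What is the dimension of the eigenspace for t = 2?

1

Q − 2I = [[-10, 25, 0], [-4, 10, 0], [12, -37, -2]].
This matrix has rank 2, so its null space has dimension 3 − 2 = 1.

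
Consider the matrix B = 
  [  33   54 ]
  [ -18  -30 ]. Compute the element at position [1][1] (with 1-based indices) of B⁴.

Characteristic polynomial: λ^2 - 3λ - 18 = (λ - 6)(λ + 3), so the eigenvalues are -3, 6.
λ=-3: eigenvector (-3, 2).
λ=6: eigenvector (-2, 1).
P = [[-3, -2], [2, 1]], D = diag(-3, 6), P⁻¹ = [[1, 2], [-2, -3]].
B⁴ = P·diag(81, 1296)·P⁻¹ = [[4941, 7290], [-2430, -3564]].
The requested entry is 4941.

4941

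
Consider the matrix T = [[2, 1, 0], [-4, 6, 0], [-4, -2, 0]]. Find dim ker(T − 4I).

T − 4I = [[-2, 1, 0], [-4, 2, 0], [-4, -2, -4]].
This matrix has rank 2, so its null space has dimension 3 − 2 = 1.

1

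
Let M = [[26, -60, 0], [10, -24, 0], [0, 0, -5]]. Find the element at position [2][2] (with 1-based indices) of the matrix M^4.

-1824

Characteristic polynomial: s^3 + 3s^2 - 34s - 120 = (s - 6)(s + 4)(s + 5), so the eigenvalues are -5, -4, 6.
s=6: eigenvector (3, 1, 0).
s=-4: eigenvector (2, 1, 0).
s=-5: eigenvector (0, 0, 1).
P = [[3, 2, 0], [1, 1, 0], [0, 0, 1]], D = diag(6, -4, -5), P⁻¹ = [[1, -2, 0], [-1, 3, 0], [0, 0, 1]].
M⁴ = P·diag(1296, 256, 625)·P⁻¹ = [[3376, -6240, 0], [1040, -1824, 0], [0, 0, 625]].
The requested entry is -1824.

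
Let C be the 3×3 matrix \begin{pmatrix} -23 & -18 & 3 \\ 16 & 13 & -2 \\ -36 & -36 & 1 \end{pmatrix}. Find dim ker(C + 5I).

C + 5I = [[-18, -18, 3], [16, 18, -2], [-36, -36, 6]].
This matrix has rank 2, so its null space has dimension 3 − 2 = 1.

1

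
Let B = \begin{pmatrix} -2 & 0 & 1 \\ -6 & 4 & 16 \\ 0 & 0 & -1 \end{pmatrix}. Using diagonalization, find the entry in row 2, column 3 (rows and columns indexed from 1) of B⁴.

Characteristic polynomial: λ^3 - λ^2 - 10λ - 8 = (λ - 4)(λ + 1)(λ + 2), so the eigenvalues are -2, -1, 4.
λ=-2: eigenvector (1, 1, 0).
λ=4: eigenvector (0, 1, 0).
λ=-1: eigenvector (1, -2, 1).
P = [[1, 0, 1], [1, 1, -2], [0, 0, 1]], D = diag(-2, 4, -1), P⁻¹ = [[1, 0, -1], [-1, 1, 3], [0, 0, 1]].
B⁴ = P·diag(16, 256, 1)·P⁻¹ = [[16, 0, -15], [-240, 256, 750], [0, 0, 1]].
The requested entry is 750.

750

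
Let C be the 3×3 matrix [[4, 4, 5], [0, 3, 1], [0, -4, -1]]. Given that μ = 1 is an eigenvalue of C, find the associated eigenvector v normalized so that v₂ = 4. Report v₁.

C − 1I = [[3, 4, 5], [0, 2, 1], [0, -4, -2]].
Solving (C − 1I)v = 0 gives the eigenspace spanned by (8, 4, -8).
With v₂ = 4, v = (8, 4, -8), so v₁ = 8.

8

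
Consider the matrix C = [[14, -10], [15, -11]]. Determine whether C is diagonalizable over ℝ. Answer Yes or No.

Characteristic polynomial: p(μ) = μ^2 - 3μ - 4 = (μ - 4)(μ + 1).
All 2 eigenvalues are distinct, so C is diagonalizable.

Yes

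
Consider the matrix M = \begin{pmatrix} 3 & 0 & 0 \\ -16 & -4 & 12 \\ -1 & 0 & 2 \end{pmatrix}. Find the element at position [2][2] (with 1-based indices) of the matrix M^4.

256

Characteristic polynomial: λ^3 - λ^2 - 14λ + 24 = (λ - 3)(λ - 2)(λ + 4), so the eigenvalues are -4, 2, 3.
λ=3: eigenvector (1, -4, -1).
λ=-4: eigenvector (0, 1, 0).
λ=2: eigenvector (0, 2, 1).
P = [[1, 0, 0], [-4, 1, 2], [-1, 0, 1]], D = diag(3, -4, 2), P⁻¹ = [[1, 0, 0], [2, 1, -2], [1, 0, 1]].
M⁴ = P·diag(81, 256, 16)·P⁻¹ = [[81, 0, 0], [220, 256, -480], [-65, 0, 16]].
The requested entry is 256.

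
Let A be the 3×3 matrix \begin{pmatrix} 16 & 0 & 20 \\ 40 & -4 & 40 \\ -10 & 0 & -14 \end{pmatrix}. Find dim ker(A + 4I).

2

A + 4I = [[20, 0, 20], [40, 0, 40], [-10, 0, -10]].
This matrix has rank 1, so its null space has dimension 3 − 1 = 2.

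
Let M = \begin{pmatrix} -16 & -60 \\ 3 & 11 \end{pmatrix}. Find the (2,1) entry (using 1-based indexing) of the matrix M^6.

-4095

Characteristic polynomial: λ^2 + 5λ + 4 = (λ + 1)(λ + 4), so the eigenvalues are -4, -1.
λ=-1: eigenvector (-4, 1).
λ=-4: eigenvector (-5, 1).
P = [[-4, -5], [1, 1]], D = diag(-1, -4), P⁻¹ = [[1, 5], [-1, -4]].
M⁶ = P·diag(1, 4096)·P⁻¹ = [[20476, 81900], [-4095, -16379]].
The requested entry is -4095.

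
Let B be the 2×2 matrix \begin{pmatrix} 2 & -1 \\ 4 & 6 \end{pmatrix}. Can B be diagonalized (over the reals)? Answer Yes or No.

No

Characteristic polynomial: p(s) = s^2 - 8s + 16 = (s - 4)^2.
s = 4 has algebraic multiplicity 2; rank(B − 4I) = 1, so geometric multiplicity = 1.
Geometric multiplicity < algebraic multiplicity, so B is not diagonalizable.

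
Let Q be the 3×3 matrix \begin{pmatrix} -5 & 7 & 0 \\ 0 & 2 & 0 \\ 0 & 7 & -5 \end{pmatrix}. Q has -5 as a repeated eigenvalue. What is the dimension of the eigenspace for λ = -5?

2

Q + 5I = [[0, 7, 0], [0, 7, 0], [0, 7, 0]].
This matrix has rank 1, so its null space has dimension 3 − 1 = 2.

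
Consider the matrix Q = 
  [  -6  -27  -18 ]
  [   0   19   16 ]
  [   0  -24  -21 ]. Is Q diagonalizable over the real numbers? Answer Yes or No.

Characteristic polynomial: p(λ) = λ^3 + 8λ^2 - 3λ - 90 = (λ - 3)(λ + 5)(λ + 6).
All 3 eigenvalues are distinct, so Q is diagonalizable.

Yes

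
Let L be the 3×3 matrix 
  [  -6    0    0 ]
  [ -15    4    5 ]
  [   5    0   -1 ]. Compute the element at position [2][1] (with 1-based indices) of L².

Characteristic polynomial: r^3 + 3r^2 - 22r - 24 = (r - 4)(r + 1)(r + 6), so the eigenvalues are -6, -1, 4.
r=-6: eigenvector (1, 2, -1).
r=4: eigenvector (0, 1, 0).
r=-1: eigenvector (0, -1, 1).
P = [[1, 0, 0], [2, 1, -1], [-1, 0, 1]], D = diag(-6, 4, -1), P⁻¹ = [[1, 0, 0], [-1, 1, 1], [1, 0, 1]].
L² = P·diag(36, 16, 1)·P⁻¹ = [[36, 0, 0], [55, 16, 15], [-35, 0, 1]].
The requested entry is 55.

55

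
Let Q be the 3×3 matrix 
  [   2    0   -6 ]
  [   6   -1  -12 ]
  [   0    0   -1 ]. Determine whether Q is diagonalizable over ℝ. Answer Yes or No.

Yes

Characteristic polynomial: p(r) = r^3 - 3r - 2 = (r - 2)(r + 1)^2.
r = -1 has algebraic multiplicity 2; rank(Q + 1I) = 1, so geometric multiplicity = 2.
Every eigenvalue has geometric = algebraic multiplicity, so Q is diagonalizable.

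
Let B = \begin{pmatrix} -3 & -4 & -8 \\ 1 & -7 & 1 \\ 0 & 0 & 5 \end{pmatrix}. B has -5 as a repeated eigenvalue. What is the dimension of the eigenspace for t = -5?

B + 5I = [[2, -4, -8], [1, -2, 1], [0, 0, 10]].
This matrix has rank 2, so its null space has dimension 3 − 2 = 1.

1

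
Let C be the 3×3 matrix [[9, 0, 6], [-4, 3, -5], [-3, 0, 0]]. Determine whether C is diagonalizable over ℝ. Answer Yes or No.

Characteristic polynomial: p(r) = r^3 - 12r^2 + 45r - 54 = (r - 6)(r - 3)^2.
r = 3 has algebraic multiplicity 2; rank(C − 3I) = 2, so geometric multiplicity = 1.
Geometric multiplicity < algebraic multiplicity, so C is not diagonalizable.

No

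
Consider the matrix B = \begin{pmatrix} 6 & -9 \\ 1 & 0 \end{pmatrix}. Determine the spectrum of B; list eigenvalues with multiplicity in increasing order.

Characteristic polynomial: p(r) = r^2 - 6r + 9 = (r - 3)^2.
Roots (with multiplicity): 3, 3.

3, 3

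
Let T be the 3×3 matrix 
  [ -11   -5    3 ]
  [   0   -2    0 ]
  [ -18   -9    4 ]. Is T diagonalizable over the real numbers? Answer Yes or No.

Characteristic polynomial: p(μ) = μ^3 + 9μ^2 + 24μ + 20 = (μ + 2)^2(μ + 5).
μ = -2 has algebraic multiplicity 2; rank(T + 2I) = 2, so geometric multiplicity = 1.
Geometric multiplicity < algebraic multiplicity, so T is not diagonalizable.

No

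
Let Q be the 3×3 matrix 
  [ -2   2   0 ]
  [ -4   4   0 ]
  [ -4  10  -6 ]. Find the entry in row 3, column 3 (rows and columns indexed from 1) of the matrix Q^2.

36

Characteristic polynomial: λ^3 + 4λ^2 - 12λ = λ(λ - 2)(λ + 6), so the eigenvalues are -6, 0, 2.
λ=2: eigenvector (-1, -2, -2).
λ=0: eigenvector (1, 1, 1).
λ=-6: eigenvector (0, 0, -1).
P = [[-1, 1, 0], [-2, 1, 0], [-2, 1, -1]], D = diag(2, 0, -6), P⁻¹ = [[1, -1, 0], [2, -1, 0], [0, 1, -1]].
Q² = P·diag(4, 0, 36)·P⁻¹ = [[-4, 4, 0], [-8, 8, 0], [-8, -28, 36]].
The requested entry is 36.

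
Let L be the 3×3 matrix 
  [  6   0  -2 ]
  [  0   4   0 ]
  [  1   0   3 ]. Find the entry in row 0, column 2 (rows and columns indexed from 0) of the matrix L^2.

-18

Characteristic polynomial: r^3 - 13r^2 + 56r - 80 = (r - 5)(r - 4)^2, so the eigenvalues are 4, 4, 5.
r=4: eigenvector (-1, 0, -1).
r=5: eigenvector (2, 0, 1).
r=4: eigenvector (-3, 1, -3).
P = [[-1, 2, -3], [0, 0, 1], [-1, 1, -3]], D = diag(4, 5, 4), P⁻¹ = [[1, -3, -2], [1, 0, -1], [0, 1, 0]].
L² = P·diag(16, 25, 16)·P⁻¹ = [[34, 0, -18], [0, 16, 0], [9, 0, 7]].
The requested entry is -18.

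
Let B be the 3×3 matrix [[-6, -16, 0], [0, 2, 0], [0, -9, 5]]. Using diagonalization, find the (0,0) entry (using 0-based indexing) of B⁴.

Characteristic polynomial: t^3 - t^2 - 32t + 60 = (t - 5)(t - 2)(t + 6), so the eigenvalues are -6, 2, 5.
t=-6: eigenvector (1, 0, 0).
t=2: eigenvector (-2, 1, 3).
t=5: eigenvector (0, 0, 1).
P = [[1, -2, 0], [0, 1, 0], [0, 3, 1]], D = diag(-6, 2, 5), P⁻¹ = [[1, 2, 0], [0, 1, 0], [0, -3, 1]].
B⁴ = P·diag(1296, 16, 625)·P⁻¹ = [[1296, 2560, 0], [0, 16, 0], [0, -1827, 625]].
The requested entry is 1296.

1296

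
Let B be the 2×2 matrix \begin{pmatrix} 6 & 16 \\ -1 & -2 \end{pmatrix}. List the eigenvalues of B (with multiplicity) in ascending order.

Characteristic polynomial: p(r) = r^2 - 4r + 4 = (r - 2)^2.
Roots (with multiplicity): 2, 2.

2, 2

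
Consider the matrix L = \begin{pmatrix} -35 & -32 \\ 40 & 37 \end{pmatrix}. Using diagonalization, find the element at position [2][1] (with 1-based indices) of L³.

Characteristic polynomial: t^2 - 2t - 15 = (t - 5)(t + 3), so the eigenvalues are -3, 5.
t=-3: eigenvector (1, -1).
t=5: eigenvector (-4, 5).
P = [[1, -4], [-1, 5]], D = diag(-3, 5), P⁻¹ = [[5, 4], [1, 1]].
L³ = P·diag(-27, 125)·P⁻¹ = [[-635, -608], [760, 733]].
The requested entry is 760.

760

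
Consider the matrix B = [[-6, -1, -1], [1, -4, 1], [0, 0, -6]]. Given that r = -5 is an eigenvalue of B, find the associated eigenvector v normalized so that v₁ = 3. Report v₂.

B + 5I = [[-1, -1, -1], [1, 1, 1], [0, 0, -1]].
Solving (B + 5I)v = 0 gives the eigenspace spanned by (3, -3, 0).
With v₁ = 3, v = (3, -3, 0), so v₂ = -3.

-3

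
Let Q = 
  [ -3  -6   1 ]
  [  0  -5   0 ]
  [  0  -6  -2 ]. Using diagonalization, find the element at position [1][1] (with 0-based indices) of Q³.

Characteristic polynomial: λ^3 + 10λ^2 + 31λ + 30 = (λ + 2)(λ + 3)(λ + 5), so the eigenvalues are -5, -3, -2.
λ=-2: eigenvector (1, 0, 1).
λ=-5: eigenvector (2, 1, 2).
λ=-3: eigenvector (1, 0, 0).
P = [[1, 2, 1], [0, 1, 0], [1, 2, 0]], D = diag(-2, -5, -3), P⁻¹ = [[0, -2, 1], [0, 1, 0], [1, 0, -1]].
Q³ = P·diag(-8, -125, -27)·P⁻¹ = [[-27, -234, 19], [0, -125, 0], [0, -234, -8]].
The requested entry is -125.

-125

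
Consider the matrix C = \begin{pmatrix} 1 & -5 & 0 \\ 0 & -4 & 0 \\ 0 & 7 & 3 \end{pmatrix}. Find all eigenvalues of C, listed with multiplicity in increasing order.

Characteristic polynomial: p(λ) = λ^3 - 13λ + 12 = (λ - 3)(λ - 1)(λ + 4).
Roots (with multiplicity): -4, 1, 3.

-4, 1, 3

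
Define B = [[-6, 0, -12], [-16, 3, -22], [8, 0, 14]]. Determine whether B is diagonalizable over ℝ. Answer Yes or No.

Yes

Characteristic polynomial: p(μ) = μ^3 - 11μ^2 + 36μ - 36 = (μ - 6)(μ - 3)(μ - 2).
All 3 eigenvalues are distinct, so B is diagonalizable.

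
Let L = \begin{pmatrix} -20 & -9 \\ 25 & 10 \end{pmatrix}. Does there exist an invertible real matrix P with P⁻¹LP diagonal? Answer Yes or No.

Characteristic polynomial: p(λ) = λ^2 + 10λ + 25 = (λ + 5)^2.
λ = -5 has algebraic multiplicity 2; rank(L + 5I) = 1, so geometric multiplicity = 1.
Geometric multiplicity < algebraic multiplicity, so L is not diagonalizable.

No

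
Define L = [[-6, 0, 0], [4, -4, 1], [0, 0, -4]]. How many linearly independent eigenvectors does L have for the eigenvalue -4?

L + 4I = [[-2, 0, 0], [4, 0, 1], [0, 0, 0]].
This matrix has rank 2, so its null space has dimension 3 − 2 = 1.

1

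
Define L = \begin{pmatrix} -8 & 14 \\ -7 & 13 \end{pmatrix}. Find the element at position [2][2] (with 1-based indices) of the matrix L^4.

2591

Characteristic polynomial: r^2 - 5r - 6 = (r - 6)(r + 1), so the eigenvalues are -1, 6.
r=6: eigenvector (1, 1).
r=-1: eigenvector (2, 1).
P = [[1, 2], [1, 1]], D = diag(6, -1), P⁻¹ = [[-1, 2], [1, -1]].
L⁴ = P·diag(1296, 1)·P⁻¹ = [[-1294, 2590], [-1295, 2591]].
The requested entry is 2591.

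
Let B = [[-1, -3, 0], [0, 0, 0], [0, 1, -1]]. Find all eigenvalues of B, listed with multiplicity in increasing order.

-1, -1, 0

Characteristic polynomial: p(μ) = μ^3 + 2μ^2 + μ = μ(μ + 1)^2.
Roots (with multiplicity): -1, -1, 0.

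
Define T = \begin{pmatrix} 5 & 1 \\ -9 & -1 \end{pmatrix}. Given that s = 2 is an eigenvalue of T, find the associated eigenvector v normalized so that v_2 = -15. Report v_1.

5

T − 2I = [[3, 1], [-9, -3]].
Solving (T − 2I)v = 0 gives the eigenspace spanned by (5, -15).
With v_2 = -15, v = (5, -15), so v_1 = 5.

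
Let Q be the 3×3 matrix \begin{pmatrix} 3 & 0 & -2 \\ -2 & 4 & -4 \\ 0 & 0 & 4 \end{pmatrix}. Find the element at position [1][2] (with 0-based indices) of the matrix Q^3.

-148

Characteristic polynomial: t^3 - 11t^2 + 40t - 48 = (t - 4)^2(t - 3), so the eigenvalues are 3, 4, 4.
t=4: eigenvector (-2, -4, 1).
t=4: eigenvector (0, 1, 0).
t=3: eigenvector (1, 2, 0).
P = [[-2, 0, 1], [-4, 1, 2], [1, 0, 0]], D = diag(4, 4, 3), P⁻¹ = [[0, 0, 1], [-2, 1, 0], [1, 0, 2]].
Q³ = P·diag(64, 64, 27)·P⁻¹ = [[27, 0, -74], [-74, 64, -148], [0, 0, 64]].
The requested entry is -148.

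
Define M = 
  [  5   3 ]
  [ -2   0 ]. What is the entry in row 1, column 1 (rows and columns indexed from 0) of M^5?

-390

Characteristic polynomial: t^2 - 5t + 6 = (t - 3)(t - 2), so the eigenvalues are 2, 3.
t=3: eigenvector (3, -2).
t=2: eigenvector (-1, 1).
P = [[3, -1], [-2, 1]], D = diag(3, 2), P⁻¹ = [[1, 1], [2, 3]].
M⁵ = P·diag(243, 32)·P⁻¹ = [[665, 633], [-422, -390]].
The requested entry is -390.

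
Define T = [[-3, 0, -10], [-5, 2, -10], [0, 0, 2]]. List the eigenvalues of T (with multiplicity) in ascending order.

-3, 2, 2

Characteristic polynomial: p(μ) = μ^3 - μ^2 - 8μ + 12 = (μ - 2)^2(μ + 3).
Roots (with multiplicity): -3, 2, 2.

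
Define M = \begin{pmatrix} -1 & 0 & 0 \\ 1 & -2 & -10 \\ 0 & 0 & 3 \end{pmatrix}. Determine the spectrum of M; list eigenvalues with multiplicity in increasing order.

-2, -1, 3

Characteristic polynomial: p(r) = r^3 - 7r - 6 = (r - 3)(r + 1)(r + 2).
Roots (with multiplicity): -2, -1, 3.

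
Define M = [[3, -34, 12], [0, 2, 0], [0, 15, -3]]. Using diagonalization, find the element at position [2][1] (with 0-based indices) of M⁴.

Characteristic polynomial: s^3 - 2s^2 - 9s + 18 = (s - 3)(s - 2)(s + 3), so the eigenvalues are -3, 2, 3.
s=3: eigenvector (1, 0, 0).
s=2: eigenvector (-2, 1, 3).
s=-3: eigenvector (-2, 0, 1).
P = [[1, -2, -2], [0, 1, 0], [0, 3, 1]], D = diag(3, 2, -3), P⁻¹ = [[1, -4, 2], [0, 1, 0], [0, -3, 1]].
M⁴ = P·diag(81, 16, 81)·P⁻¹ = [[81, 130, 0], [0, 16, 0], [0, -195, 81]].
The requested entry is -195.

-195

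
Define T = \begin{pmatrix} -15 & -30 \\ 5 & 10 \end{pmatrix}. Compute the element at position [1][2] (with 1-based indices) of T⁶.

Characteristic polynomial: s^2 + 5s = s(s + 5), so the eigenvalues are -5, 0.
s=0: eigenvector (-2, 1).
s=-5: eigenvector (-3, 1).
P = [[-2, -3], [1, 1]], D = diag(0, -5), P⁻¹ = [[1, 3], [-1, -2]].
T⁶ = P·diag(0, 15625)·P⁻¹ = [[46875, 93750], [-15625, -31250]].
The requested entry is 93750.

93750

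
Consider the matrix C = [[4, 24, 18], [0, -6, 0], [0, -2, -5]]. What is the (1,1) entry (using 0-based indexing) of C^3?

-216

Characteristic polynomial: s^3 + 7s^2 - 14s - 120 = (s - 4)(s + 5)(s + 6), so the eigenvalues are -6, -5, 4.
s=-6: eigenvector (-6, 1, 2).
s=4: eigenvector (1, 0, 0).
s=-5: eigenvector (-2, 0, 1).
P = [[-6, 1, -2], [1, 0, 0], [2, 0, 1]], D = diag(-6, 4, -5), P⁻¹ = [[0, 1, 0], [1, 2, 2], [0, -2, 1]].
C³ = P·diag(-216, 64, -125)·P⁻¹ = [[64, 924, 378], [0, -216, 0], [0, -182, -125]].
The requested entry is -216.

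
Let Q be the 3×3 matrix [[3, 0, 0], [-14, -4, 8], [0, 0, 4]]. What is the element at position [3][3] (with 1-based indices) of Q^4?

256

Characteristic polynomial: μ^3 - 3μ^2 - 16μ + 48 = (μ - 4)(μ - 3)(μ + 4), so the eigenvalues are -4, 3, 4.
μ=3: eigenvector (1, -2, 0).
μ=-4: eigenvector (0, 1, 0).
μ=4: eigenvector (0, 1, 1).
P = [[1, 0, 0], [-2, 1, 1], [0, 0, 1]], D = diag(3, -4, 4), P⁻¹ = [[1, 0, 0], [2, 1, -1], [0, 0, 1]].
Q⁴ = P·diag(81, 256, 256)·P⁻¹ = [[81, 0, 0], [350, 256, 0], [0, 0, 256]].
The requested entry is 256.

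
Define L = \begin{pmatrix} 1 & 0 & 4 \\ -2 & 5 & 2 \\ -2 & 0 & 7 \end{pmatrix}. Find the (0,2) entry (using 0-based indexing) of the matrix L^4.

Characteristic polynomial: r^3 - 13r^2 + 55r - 75 = (r - 5)^2(r - 3), so the eigenvalues are 3, 5, 5.
r=5: eigenvector (1, 0, 1).
r=3: eigenvector (-2, -1, -1).
r=5: eigenvector (0, 1, 0).
P = [[1, -2, 0], [0, -1, 1], [1, -1, 0]], D = diag(5, 3, 5), P⁻¹ = [[-1, 0, 2], [-1, 0, 1], [-1, 1, 1]].
L⁴ = P·diag(625, 81, 625)·P⁻¹ = [[-463, 0, 1088], [-544, 625, 544], [-544, 0, 1169]].
The requested entry is 1088.

1088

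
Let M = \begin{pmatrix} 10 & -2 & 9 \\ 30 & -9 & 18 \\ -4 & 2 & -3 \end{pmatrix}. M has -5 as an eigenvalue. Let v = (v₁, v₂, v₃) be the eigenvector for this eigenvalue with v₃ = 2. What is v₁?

M + 5I = [[15, -2, 9], [30, -4, 18], [-4, 2, 2]].
Solving (M + 5I)v = 0 gives the eigenspace spanned by (-2, -6, 2).
With v₃ = 2, v = (-2, -6, 2), so v₁ = -2.

-2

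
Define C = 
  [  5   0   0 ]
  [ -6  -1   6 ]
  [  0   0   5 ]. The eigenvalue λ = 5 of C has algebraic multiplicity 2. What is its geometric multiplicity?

C − 5I = [[0, 0, 0], [-6, -6, 6], [0, 0, 0]].
This matrix has rank 1, so its null space has dimension 3 − 1 = 2.

2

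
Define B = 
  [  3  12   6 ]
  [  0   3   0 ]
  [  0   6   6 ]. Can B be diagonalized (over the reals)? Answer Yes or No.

Yes

Characteristic polynomial: p(μ) = μ^3 - 12μ^2 + 45μ - 54 = (μ - 6)(μ - 3)^2.
μ = 3 has algebraic multiplicity 2; rank(B − 3I) = 1, so geometric multiplicity = 2.
Every eigenvalue has geometric = algebraic multiplicity, so B is diagonalizable.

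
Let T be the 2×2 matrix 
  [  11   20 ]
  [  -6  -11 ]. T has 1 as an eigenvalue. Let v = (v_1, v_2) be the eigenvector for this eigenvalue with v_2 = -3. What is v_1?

6

T − 1I = [[10, 20], [-6, -12]].
Solving (T − 1I)v = 0 gives the eigenspace spanned by (6, -3).
With v_2 = -3, v = (6, -3), so v_1 = 6.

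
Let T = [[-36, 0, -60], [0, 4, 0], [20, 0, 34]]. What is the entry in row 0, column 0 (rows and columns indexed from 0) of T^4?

4416

Characteristic polynomial: λ^3 - 2λ^2 - 32λ + 96 = (λ - 4)^2(λ + 6), so the eigenvalues are -6, 4, 4.
λ=4: eigenvector (-3, 0, 2).
λ=4: eigenvector (0, 1, 0).
λ=-6: eigenvector (-2, 0, 1).
P = [[-3, 0, -2], [0, 1, 0], [2, 0, 1]], D = diag(4, 4, -6), P⁻¹ = [[1, 0, 2], [0, 1, 0], [-2, 0, -3]].
T⁴ = P·diag(256, 256, 1296)·P⁻¹ = [[4416, 0, 6240], [0, 256, 0], [-2080, 0, -2864]].
The requested entry is 4416.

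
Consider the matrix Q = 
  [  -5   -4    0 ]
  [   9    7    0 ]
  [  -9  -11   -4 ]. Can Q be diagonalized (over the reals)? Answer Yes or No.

Characteristic polynomial: p(r) = r^3 + 2r^2 - 7r + 4 = (r - 1)^2(r + 4).
r = 1 has algebraic multiplicity 2; rank(Q − 1I) = 2, so geometric multiplicity = 1.
Geometric multiplicity < algebraic multiplicity, so Q is not diagonalizable.

No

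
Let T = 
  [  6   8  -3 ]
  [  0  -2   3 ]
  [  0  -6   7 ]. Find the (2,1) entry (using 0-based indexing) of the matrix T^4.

Characteristic polynomial: μ^3 - 11μ^2 + 34μ - 24 = (μ - 6)(μ - 4)(μ - 1), so the eigenvalues are 1, 4, 6.
μ=6: eigenvector (1, 0, 0).
μ=1: eigenvector (1, -1, -1).
μ=4: eigenvector (-1, 1, 2).
P = [[1, 1, -1], [0, -1, 1], [0, -1, 2]], D = diag(6, 1, 4), P⁻¹ = [[1, 1, 0], [0, -2, 1], [0, -1, 1]].
T⁴ = P·diag(1296, 1, 256)·P⁻¹ = [[1296, 1550, -255], [0, -254, 255], [0, -510, 511]].
The requested entry is -510.

-510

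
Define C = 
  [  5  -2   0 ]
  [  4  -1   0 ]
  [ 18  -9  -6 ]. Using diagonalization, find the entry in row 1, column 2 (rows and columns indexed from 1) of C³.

-26

Characteristic polynomial: λ^3 + 2λ^2 - 21λ + 18 = (λ - 3)(λ - 1)(λ + 6), so the eigenvalues are -6, 1, 3.
λ=-6: eigenvector (0, 0, 1).
λ=3: eigenvector (-1, -1, -1).
λ=1: eigenvector (1, 2, 0).
P = [[0, -1, 1], [0, -1, 2], [1, -1, 0]], D = diag(-6, 3, 1), P⁻¹ = [[-2, 1, 1], [-2, 1, 0], [-1, 1, 0]].
C³ = P·diag(-216, 27, 1)·P⁻¹ = [[53, -26, 0], [52, -25, 0], [486, -243, -216]].
The requested entry is -26.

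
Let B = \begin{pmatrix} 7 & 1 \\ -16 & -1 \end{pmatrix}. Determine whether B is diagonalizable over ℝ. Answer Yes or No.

Characteristic polynomial: p(r) = r^2 - 6r + 9 = (r - 3)^2.
r = 3 has algebraic multiplicity 2; rank(B − 3I) = 1, so geometric multiplicity = 1.
Geometric multiplicity < algebraic multiplicity, so B is not diagonalizable.

No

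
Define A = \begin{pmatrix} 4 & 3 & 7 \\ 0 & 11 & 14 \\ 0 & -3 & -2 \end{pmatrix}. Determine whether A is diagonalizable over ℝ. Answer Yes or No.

Characteristic polynomial: p(r) = r^3 - 13r^2 + 56r - 80 = (r - 5)(r - 4)^2.
r = 4 has algebraic multiplicity 2; rank(A − 4I) = 2, so geometric multiplicity = 1.
Geometric multiplicity < algebraic multiplicity, so A is not diagonalizable.

No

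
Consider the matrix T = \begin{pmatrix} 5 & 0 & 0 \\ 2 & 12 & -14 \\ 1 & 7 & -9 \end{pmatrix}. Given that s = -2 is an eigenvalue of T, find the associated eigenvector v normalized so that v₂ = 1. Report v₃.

1

T + 2I = [[7, 0, 0], [2, 14, -14], [1, 7, -7]].
Solving (T + 2I)v = 0 gives the eigenspace spanned by (0, 1, 1).
With v₂ = 1, v = (0, 1, 1), so v₃ = 1.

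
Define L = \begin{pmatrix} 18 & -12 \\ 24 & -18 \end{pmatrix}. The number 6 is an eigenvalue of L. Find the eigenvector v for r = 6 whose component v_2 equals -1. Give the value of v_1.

L − 6I = [[12, -12], [24, -24]].
Solving (L − 6I)v = 0 gives the eigenspace spanned by (-1, -1).
With v_2 = -1, v = (-1, -1), so v_1 = -1.

-1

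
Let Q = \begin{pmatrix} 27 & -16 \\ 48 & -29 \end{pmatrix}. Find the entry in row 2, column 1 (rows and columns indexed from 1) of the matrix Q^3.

912

Characteristic polynomial: t^2 + 2t - 15 = (t - 3)(t + 5), so the eigenvalues are -5, 3.
t=-5: eigenvector (1, 2).
t=3: eigenvector (-2, -3).
P = [[1, -2], [2, -3]], D = diag(-5, 3), P⁻¹ = [[-3, 2], [-2, 1]].
Q³ = P·diag(-125, 27)·P⁻¹ = [[483, -304], [912, -581]].
The requested entry is 912.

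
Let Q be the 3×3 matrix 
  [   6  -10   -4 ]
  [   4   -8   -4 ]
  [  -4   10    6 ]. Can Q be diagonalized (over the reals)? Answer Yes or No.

Characteristic polynomial: p(s) = s^3 - 4s^2 + 4s = s(s - 2)^2.
s = 2 has algebraic multiplicity 2; rank(Q − 2I) = 1, so geometric multiplicity = 2.
Every eigenvalue has geometric = algebraic multiplicity, so Q is diagonalizable.

Yes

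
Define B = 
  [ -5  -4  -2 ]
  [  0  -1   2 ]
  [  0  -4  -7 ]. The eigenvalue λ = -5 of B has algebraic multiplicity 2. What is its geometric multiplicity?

2

B + 5I = [[0, -4, -2], [0, 4, 2], [0, -4, -2]].
This matrix has rank 1, so its null space has dimension 3 − 1 = 2.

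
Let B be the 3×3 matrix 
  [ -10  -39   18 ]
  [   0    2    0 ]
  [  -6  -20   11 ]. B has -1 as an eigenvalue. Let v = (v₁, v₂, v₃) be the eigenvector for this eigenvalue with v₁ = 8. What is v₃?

4

B + 1I = [[-9, -39, 18], [0, 3, 0], [-6, -20, 12]].
Solving (B + 1I)v = 0 gives the eigenspace spanned by (8, 0, 4).
With v₁ = 8, v = (8, 0, 4), so v₃ = 4.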